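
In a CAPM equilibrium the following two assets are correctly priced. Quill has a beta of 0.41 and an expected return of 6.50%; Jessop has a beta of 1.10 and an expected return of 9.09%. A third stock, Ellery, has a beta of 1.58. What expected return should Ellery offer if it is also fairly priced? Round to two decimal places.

10.89%

MRP (SML slope) = (9.09% − 6.50%) / (1.10 − 0.41) = 2.59% / 0.69 = 3.7536%
R_f (intercept) = 6.50% − 0.41 × 3.7536% = 4.9610%
E(R_Ellery) = R_f + β × MRP = 4.9610% + 1.58 × 3.7536% = 10.89%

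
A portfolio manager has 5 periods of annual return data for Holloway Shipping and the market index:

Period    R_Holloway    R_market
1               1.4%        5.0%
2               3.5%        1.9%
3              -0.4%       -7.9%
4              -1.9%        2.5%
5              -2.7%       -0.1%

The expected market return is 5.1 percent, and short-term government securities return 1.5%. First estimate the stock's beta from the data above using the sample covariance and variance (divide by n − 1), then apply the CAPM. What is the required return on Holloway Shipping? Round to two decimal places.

1.96%

Mean R_i = (1.4 + 3.5 − 0.4 − 1.9 − 2.7) / 5 = -0.0200%
Mean R_m = (5.0 + 1.9 − 7.9 + 2.5 − 0.1) / 5 = 0.2800%
Σ(R_i − R̄_i)(R_m − R̄_m) = 12.3580  ⇒  Cov = 12.3580 / 4 = 3.0895
Σ(R_m − R̄_m)² = 96.8880  ⇒  Var(R_m) = 96.8880 / 4 = 24.2220
β = Cov / Var(R_m) = 3.0895 / 24.2220 = 0.1275
MRP = 5.1% − 1.5% = 3.60%
E(R) = R_f + β × MRP = 1.5% + 0.1275 × 3.6% = 1.96%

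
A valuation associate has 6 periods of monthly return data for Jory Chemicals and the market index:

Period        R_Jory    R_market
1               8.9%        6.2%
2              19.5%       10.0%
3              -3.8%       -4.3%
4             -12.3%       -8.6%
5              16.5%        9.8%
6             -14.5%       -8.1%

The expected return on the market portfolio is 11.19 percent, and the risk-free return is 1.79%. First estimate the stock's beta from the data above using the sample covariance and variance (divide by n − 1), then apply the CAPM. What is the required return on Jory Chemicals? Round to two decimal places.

Mean R_i = (8.9 + 19.5 − 3.8 − 12.3 + 16.5 − 14.5) / 6 = 2.3833%
Mean R_m = (6.2 + 10.0 − 4.3 − 8.6 + 9.8 − 8.1) / 6 = 0.8333%
Σ(R_i − R̄_i)(R_m − R̄_m) = 639.5333  ⇒  Cov = 639.5333 / 5 = 127.9067
Σ(R_m − R̄_m)² = 388.3733  ⇒  Var(R_m) = 388.3733 / 5 = 77.6747
β = Cov / Var(R_m) = 127.9067 / 77.6747 = 1.6467
MRP = 11.19% − 1.79% = 9.40%
E(R) = R_f + β × MRP = 1.79% + 1.6467 × 9.40% = 17.27%

17.27%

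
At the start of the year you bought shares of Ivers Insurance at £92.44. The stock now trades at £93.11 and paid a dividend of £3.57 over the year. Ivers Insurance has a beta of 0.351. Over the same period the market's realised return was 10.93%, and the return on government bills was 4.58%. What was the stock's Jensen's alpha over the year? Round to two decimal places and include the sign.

-2.22%

Realised HPR = (P1 + D1 − P0) / P0 = (93.11 + 3.57 − 92.44) / 92.44 = 4.24 / 92.44 = 4.5868%
MRP = 10.93% − 4.58% = 6.35%
CAPM required = R_f + β·MRP = 4.58% + 0.351 × 6.35% = 6.80885%
α = realised − required = 4.5868% − 6.80885% = -2.22%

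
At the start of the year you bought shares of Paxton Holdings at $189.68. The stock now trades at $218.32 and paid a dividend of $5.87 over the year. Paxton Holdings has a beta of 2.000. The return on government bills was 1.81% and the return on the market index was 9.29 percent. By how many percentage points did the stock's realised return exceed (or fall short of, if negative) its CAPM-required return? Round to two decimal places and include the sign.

+1.42%

Realised HPR = (P1 + D1 − P0) / P0 = (218.32 + 5.87 − 189.68) / 189.68 = 34.51 / 189.68 = 18.1938%
MRP = 9.29% − 1.81% = 7.48%
CAPM required = R_f + β·MRP = 1.81% + 2.000 × 7.48% = 16.77000%
α = realised − required = 18.1938% − 16.77000% = +1.42%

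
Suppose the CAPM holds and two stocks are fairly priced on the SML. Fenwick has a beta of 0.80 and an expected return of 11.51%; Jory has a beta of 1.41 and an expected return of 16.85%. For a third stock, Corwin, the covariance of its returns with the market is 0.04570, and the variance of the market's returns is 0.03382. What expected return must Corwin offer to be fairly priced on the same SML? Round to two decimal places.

MRP = (16.85% − 11.51%) / (1.41 − 0.80) = 8.7541%
R_f = 11.51% − 0.80 × 8.7541% = 4.5067%
β_Corwin = Cov / Var(R_m) = 0.04570 / 0.03382 = 1.3513
E(R_Corwin) = R_f + β × MRP = 4.5067% + 1.3513 × 8.7541% = 16.34%

16.34%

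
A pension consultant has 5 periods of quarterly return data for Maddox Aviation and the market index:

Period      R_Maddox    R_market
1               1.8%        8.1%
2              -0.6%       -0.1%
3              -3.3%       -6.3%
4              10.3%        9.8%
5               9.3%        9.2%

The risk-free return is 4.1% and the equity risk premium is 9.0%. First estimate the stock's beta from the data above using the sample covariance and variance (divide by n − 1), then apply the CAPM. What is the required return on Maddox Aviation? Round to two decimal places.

Mean R_i = (1.8 − 0.6 − 3.3 + 10.3 + 9.3) / 5 = 3.5000%
Mean R_m = (8.1 − 0.1 − 6.3 + 9.8 + 9.2) / 5 = 4.1400%
Σ(R_i − R̄_i)(R_m − R̄_m) = 149.4800  ⇒  Cov = 149.4800 / 4 = 37.3700
Σ(R_m − R̄_m)² = 200.2920  ⇒  Var(R_m) = 200.2920 / 4 = 50.0730
β = Cov / Var(R_m) = 37.3700 / 50.0730 = 0.7463
E(R) = R_f + β × MRP = 4.1% + 0.7463 × 9.0% = 10.82%

10.82%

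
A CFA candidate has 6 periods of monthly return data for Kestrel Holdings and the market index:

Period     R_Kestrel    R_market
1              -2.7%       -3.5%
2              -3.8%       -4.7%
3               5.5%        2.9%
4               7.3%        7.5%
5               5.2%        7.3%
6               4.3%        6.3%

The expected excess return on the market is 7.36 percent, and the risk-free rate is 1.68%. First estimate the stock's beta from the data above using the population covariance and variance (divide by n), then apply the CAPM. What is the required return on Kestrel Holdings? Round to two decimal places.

7.62%

Mean R_i = (-2.7 − 3.8 + 5.5 + 7.3 + 5.2 + 4.3) / 6 = 2.6333%
Mean R_m = (-3.5 − 4.7 + 2.9 + 7.5 + 7.3 + 6.3) / 6 = 2.6333%
Σ(R_i − R̄_i)(R_m − R̄_m) = 121.4533  ⇒  Cov = 121.4533 / 6 = 20.2422
Σ(R_m − R̄_m)² = 150.3733  ⇒  Var(R_m) = 150.3733 / 6 = 25.0622
β = Cov / Var(R_m) = 20.2422 / 25.0622 = 0.8077
E(R) = R_f + β × MRP = 1.68% + 0.8077 × 7.36% = 7.62%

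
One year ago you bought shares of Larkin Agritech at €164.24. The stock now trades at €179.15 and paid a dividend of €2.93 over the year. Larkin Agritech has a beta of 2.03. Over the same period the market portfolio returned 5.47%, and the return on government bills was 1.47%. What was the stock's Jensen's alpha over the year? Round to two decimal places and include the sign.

+1.27%

Realised HPR = (P1 + D1 − P0) / P0 = (179.15 + 2.93 − 164.24) / 164.24 = 17.84 / 164.24 = 10.8622%
MRP = 5.47% − 1.47% = 4.00%
CAPM required = R_f + β·MRP = 1.47% + 2.03 × 4.00% = 9.5900%
α = realised − required = 10.8622% − 9.5900% = +1.27%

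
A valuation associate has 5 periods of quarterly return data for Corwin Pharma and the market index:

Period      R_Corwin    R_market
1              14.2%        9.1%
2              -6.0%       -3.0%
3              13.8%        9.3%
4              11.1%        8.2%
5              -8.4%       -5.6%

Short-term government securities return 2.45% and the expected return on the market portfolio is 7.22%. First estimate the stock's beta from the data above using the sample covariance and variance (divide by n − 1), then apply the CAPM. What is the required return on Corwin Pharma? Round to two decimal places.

9.75%

Mean R_i = (14.2 − 6.0 + 13.8 + 11.1 − 8.4) / 5 = 4.9400%
Mean R_m = (9.1 − 3.0 + 9.3 + 8.2 − 5.6) / 5 = 3.6000%
Σ(R_i − R̄_i)(R_m − R̄_m) = 324.7000  ⇒  Cov = 324.7000 / 4 = 81.1750
Σ(R_m − R̄_m)² = 212.1000  ⇒  Var(R_m) = 212.1000 / 4 = 53.0250
β = Cov / Var(R_m) = 81.1750 / 53.0250 = 1.5309
MRP = 7.22% − 2.45% = 4.77%
E(R) = R_f + β × MRP = 2.45% + 1.5309 × 4.77% = 9.75%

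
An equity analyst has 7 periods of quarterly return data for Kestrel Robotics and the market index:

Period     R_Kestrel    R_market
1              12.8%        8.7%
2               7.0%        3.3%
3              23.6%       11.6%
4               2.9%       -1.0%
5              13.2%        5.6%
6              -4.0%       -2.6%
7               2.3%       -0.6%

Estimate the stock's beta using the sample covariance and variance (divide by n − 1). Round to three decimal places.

Mean R_i = (12.8 + 7.0 + 23.6 + 2.9 + 13.2 − 4.0 + 2.3) / 7 = 8.2571%
Mean R_m = (8.7 + 3.3 + 11.6 − 1.0 + 5.6 − 2.6 − 0.6) / 7 = 3.5714%
Σ(R_i − R̄_i)(R_m − R̄_m) = 281.8314  ⇒  Cov = 281.8314 / 6 = 46.9719
Σ(R_m − R̄_m)² = 171.3343  ⇒  Var(R_m) = 171.3343 / 6 = 28.5557
β = Cov / Var(R_m) = 46.9719 / 28.5557 = 1.6449

1.645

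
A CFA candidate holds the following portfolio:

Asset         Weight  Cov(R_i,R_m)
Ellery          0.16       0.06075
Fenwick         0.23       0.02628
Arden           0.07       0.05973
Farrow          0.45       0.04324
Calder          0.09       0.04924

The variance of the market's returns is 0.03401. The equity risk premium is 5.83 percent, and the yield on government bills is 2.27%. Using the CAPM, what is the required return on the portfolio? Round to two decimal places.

9.78%

β_Ellery = 0.06075 / 0.03401 = 1.7862
β_Fenwick = 0.02628 / 0.03401 = 0.7727
β_Arden = 0.05973 / 0.03401 = 1.7562
β_Farrow = 0.04324 / 0.03401 = 1.2714
β_Calder = 0.04924 / 0.03401 = 1.4478
β_P = Σ w_i β_i = 0.16×1.7862 + 0.23×0.7727 + 0.07×1.7562 + 0.45×1.2714 + 0.09×1.4478 = 1.2889
E(R_P) = R_f + β_P × MRP = 2.27% + 1.2889 × 5.83% = 9.78%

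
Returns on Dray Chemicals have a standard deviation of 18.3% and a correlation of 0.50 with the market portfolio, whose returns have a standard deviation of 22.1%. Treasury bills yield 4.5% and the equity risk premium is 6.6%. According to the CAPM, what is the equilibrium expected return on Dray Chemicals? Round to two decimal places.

7.23%

β = ρ × σ_i / σ_m = 0.50 × 18.3% / 22.1% = 0.4140
E(R) = 4.5% + 0.4140 × 6.6% = 7.23%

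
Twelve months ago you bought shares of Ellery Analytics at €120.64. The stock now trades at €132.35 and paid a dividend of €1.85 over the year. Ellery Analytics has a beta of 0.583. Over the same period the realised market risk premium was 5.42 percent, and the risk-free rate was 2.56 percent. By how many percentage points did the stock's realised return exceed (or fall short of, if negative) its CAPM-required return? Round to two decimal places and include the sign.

Realised HPR = (P1 + D1 − P0) / P0 = (132.35 + 1.85 − 120.64) / 120.64 = 13.56 / 120.64 = 11.2401%
CAPM required = R_f + β·MRP = 2.56% + 0.583 × 5.42% = 5.71986%
α = realised − required = 11.2401% − 5.71986% = +5.52%

+5.52%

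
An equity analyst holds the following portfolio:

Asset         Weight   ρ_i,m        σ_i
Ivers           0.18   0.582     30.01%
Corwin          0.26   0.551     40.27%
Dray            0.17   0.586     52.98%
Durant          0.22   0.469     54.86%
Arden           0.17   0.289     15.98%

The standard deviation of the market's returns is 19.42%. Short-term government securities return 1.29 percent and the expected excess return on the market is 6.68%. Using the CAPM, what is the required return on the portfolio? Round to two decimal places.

β_Ivers = 0.582 × 30.01% / 19.42% = 0.8994
β_Corwin = 0.551 × 40.27% / 19.42% = 1.1426
β_Dray = 0.586 × 52.98% / 19.42% = 1.5987
β_Durant = 0.469 × 54.86% / 19.42% = 1.3249
β_Arden = 0.289 × 15.98% / 19.42% = 0.2378
β_P = Σ w_i β_i = 0.18×0.8994 + 0.26×1.1426 + 0.17×1.5987 + 0.22×1.3249 + 0.17×0.2378 = 1.0627
E(R_P) = R_f + β_P × MRP = 1.29% + 1.0627 × 6.68% = 8.39%

8.39%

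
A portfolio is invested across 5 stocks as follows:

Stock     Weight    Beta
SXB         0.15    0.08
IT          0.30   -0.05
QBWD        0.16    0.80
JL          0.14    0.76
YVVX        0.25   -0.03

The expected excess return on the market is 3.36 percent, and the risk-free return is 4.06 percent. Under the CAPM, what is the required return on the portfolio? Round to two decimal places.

4.81%

β_P = Σ w_i β_i = 0.15×0.08 + 0.30×-0.05 + 0.16×0.80 + 0.14×0.76 + 0.25×-0.03 = 0.2239
E(R_P) = R_f + β_P × MRP = 4.06% + 0.2239 × 3.36% = 4.81%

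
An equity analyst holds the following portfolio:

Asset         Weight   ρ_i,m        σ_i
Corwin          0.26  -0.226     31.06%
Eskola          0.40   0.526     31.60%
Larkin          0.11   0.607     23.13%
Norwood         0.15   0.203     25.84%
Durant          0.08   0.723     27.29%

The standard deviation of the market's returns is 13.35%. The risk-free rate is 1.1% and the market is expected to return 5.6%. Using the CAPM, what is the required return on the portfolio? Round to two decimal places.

4.04%

β_Corwin = -0.226 × 31.06% / 13.35% = -0.5258
β_Eskola = 0.526 × 31.60% / 13.35% = 1.2451
β_Larkin = 0.607 × 23.13% / 13.35% = 1.0517
β_Norwood = 0.203 × 25.84% / 13.35% = 0.3929
β_Durant = 0.723 × 27.29% / 13.35% = 1.4780
β_P = Σ w_i β_i = 0.26×-0.5258 + 0.40×1.2451 + 0.11×1.0517 + 0.15×0.3929 + 0.08×1.4780 = 0.6542
MRP = 5.6% − 1.1% = 4.50%
E(R_P) = R_f + β_P × MRP = 1.1% + 0.6542 × 4.5% = 4.04%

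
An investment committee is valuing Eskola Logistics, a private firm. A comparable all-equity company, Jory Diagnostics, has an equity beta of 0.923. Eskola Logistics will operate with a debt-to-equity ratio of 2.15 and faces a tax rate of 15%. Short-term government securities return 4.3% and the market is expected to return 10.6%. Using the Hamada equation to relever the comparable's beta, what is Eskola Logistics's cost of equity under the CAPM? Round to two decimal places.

20.74%

β_L = β_U × [1 + (1 − t)(D/E)] = 0.923 × [1 + (1 − 0.15) × 2.15]
    = 0.923 × [1 + 0.85 × 2.15] = 0.923 × 2.8275 = 2.6098
MRP = 10.6% − 4.3% = 6.30%
E(R) = R_f + β_L × MRP = 4.3% + 2.6098 × 6.3% = 20.74%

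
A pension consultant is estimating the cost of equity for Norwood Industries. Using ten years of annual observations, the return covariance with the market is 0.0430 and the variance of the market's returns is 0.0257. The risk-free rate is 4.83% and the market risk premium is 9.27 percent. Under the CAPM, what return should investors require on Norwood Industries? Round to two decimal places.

β = Cov(R_i, R_m) / Var(R_m) = 0.0430 / 0.0257 = 1.6732
E(R) = R_f + β × MRP = 4.83% + 1.6732 × 9.27% = 20.34%

20.34%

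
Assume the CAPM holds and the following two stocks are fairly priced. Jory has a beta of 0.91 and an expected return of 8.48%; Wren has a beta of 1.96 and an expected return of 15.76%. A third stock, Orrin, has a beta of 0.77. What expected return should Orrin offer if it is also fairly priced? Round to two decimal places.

MRP (SML slope) = (15.76% − 8.48%) / (1.96 − 0.91) = 7.28% / 1.05 = 6.9333%
R_f (intercept) = 8.48% − 0.91 × 6.9333% = 2.1707%
E(R_Orrin) = R_f + β × MRP = 2.1707% + 0.77 × 6.9333% = 7.51%

7.51%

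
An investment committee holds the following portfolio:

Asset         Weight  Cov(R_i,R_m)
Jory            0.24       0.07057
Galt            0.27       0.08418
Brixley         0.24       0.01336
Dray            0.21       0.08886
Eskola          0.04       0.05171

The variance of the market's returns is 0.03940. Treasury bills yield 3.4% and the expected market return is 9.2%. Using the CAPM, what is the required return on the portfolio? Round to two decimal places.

β_Jory = 0.07057 / 0.03940 = 1.7911
β_Galt = 0.08418 / 0.03940 = 2.1365
β_Brixley = 0.01336 / 0.03940 = 0.3391
β_Dray = 0.08886 / 0.03940 = 2.2553
β_Eskola = 0.05171 / 0.03940 = 1.3124
β_P = Σ w_i β_i = 0.24×1.7911 + 0.27×2.1365 + 0.24×0.3391 + 0.21×2.2553 + 0.04×1.3124 = 1.6142
MRP = 9.2% − 3.4% = 5.80%
E(R_P) = R_f + β_P × MRP = 3.4% + 1.6142 × 5.8% = 12.76%

12.76%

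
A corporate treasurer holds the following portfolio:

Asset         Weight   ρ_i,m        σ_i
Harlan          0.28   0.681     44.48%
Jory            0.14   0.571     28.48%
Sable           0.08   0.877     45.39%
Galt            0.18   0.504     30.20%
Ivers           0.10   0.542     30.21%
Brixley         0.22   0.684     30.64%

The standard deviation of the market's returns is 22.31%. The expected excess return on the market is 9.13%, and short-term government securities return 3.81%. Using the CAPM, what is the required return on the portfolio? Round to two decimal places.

β_Harlan = 0.681 × 44.48% / 22.31% = 1.3577
β_Jory = 0.571 × 28.48% / 22.31% = 0.7289
β_Sable = 0.877 × 45.39% / 22.31% = 1.7843
β_Galt = 0.504 × 30.20% / 22.31% = 0.6822
β_Ivers = 0.542 × 30.21% / 22.31% = 0.7339
β_Brixley = 0.684 × 30.64% / 22.31% = 0.9394
β_P = Σ w_i β_i = 0.28×1.3577 + 0.14×0.7289 + 0.08×1.7843 + 0.18×0.6822 + 0.10×0.7339 + 0.22×0.9394 = 1.0278
E(R_P) = R_f + β_P × MRP = 3.81% + 1.0278 × 9.13% = 13.19%

13.19%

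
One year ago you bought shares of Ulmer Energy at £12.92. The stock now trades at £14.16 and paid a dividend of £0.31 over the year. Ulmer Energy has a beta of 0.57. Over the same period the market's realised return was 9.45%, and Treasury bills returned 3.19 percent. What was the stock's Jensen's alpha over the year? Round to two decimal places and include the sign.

Realised HPR = (P1 + D1 − P0) / P0 = (14.16 + 0.31 − 12.92) / 12.92 = 1.55 / 12.92 = 11.9969%
MRP = 9.45% − 3.19% = 6.26%
CAPM required = R_f + β·MRP = 3.19% + 0.57 × 6.26% = 6.7582%
α = realised − required = 11.9969% − 6.7582% = +5.24%

+5.24%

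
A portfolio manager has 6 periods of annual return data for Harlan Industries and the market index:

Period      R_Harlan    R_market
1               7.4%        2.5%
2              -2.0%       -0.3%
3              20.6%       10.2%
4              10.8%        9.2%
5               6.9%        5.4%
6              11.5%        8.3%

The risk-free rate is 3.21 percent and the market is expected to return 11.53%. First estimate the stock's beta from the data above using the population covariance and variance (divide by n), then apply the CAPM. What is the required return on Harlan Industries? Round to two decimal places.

Mean R_i = (7.4 − 2.0 + 20.6 + 10.8 + 6.9 + 11.5) / 6 = 9.2000%
Mean R_m = (2.5 − 0.3 + 10.2 + 9.2 + 5.4 + 8.3) / 6 = 5.8833%
Σ(R_i − R̄_i)(R_m − R̄_m) = 136.5300  ⇒  Cov = 136.5300 / 6 = 22.7550
Σ(R_m − R̄_m)² = 85.3883  ⇒  Var(R_m) = 85.3883 / 6 = 14.2314
β = Cov / Var(R_m) = 22.7550 / 14.2314 = 1.5989
MRP = 11.53% − 3.21% = 8.32%
E(R) = R_f + β × MRP = 3.21% + 1.5989 × 8.32% = 16.51%

16.51%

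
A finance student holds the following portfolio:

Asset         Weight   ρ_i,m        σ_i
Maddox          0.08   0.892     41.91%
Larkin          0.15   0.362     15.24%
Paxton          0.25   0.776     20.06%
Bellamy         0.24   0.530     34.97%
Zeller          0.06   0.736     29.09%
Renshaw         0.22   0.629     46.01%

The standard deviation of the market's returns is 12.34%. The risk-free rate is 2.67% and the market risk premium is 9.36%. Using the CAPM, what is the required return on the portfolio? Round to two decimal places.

β_Maddox = 0.892 × 41.91% / 12.34% = 3.0295
β_Larkin = 0.362 × 15.24% / 12.34% = 0.4471
β_Paxton = 0.776 × 20.06% / 12.34% = 1.2615
β_Bellamy = 0.530 × 34.97% / 12.34% = 1.5020
β_Zeller = 0.736 × 29.09% / 12.34% = 1.7350
β_Renshaw = 0.629 × 46.01% / 12.34% = 2.3452
β_P = Σ w_i β_i = 0.08×3.0295 + 0.15×0.4471 + 0.25×1.2615 + 0.24×1.5020 + 0.06×1.7350 + 0.22×2.3452 = 1.6053
E(R_P) = R_f + β_P × MRP = 2.67% + 1.6053 × 9.36% = 17.70%

17.70%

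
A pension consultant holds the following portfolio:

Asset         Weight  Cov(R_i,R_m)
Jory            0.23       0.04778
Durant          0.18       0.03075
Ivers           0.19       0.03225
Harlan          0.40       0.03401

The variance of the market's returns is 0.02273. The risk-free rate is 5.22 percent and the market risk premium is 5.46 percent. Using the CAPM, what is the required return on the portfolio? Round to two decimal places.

13.93%

β_Jory = 0.04778 / 0.02273 = 2.1021
β_Durant = 0.03075 / 0.02273 = 1.3528
β_Ivers = 0.03225 / 0.02273 = 1.4188
β_Harlan = 0.03401 / 0.02273 = 1.4963
β_P = Σ w_i β_i = 0.23×2.1021 + 0.18×1.3528 + 0.19×1.4188 + 0.40×1.4963 = 1.5951
E(R_P) = R_f + β_P × MRP = 5.22% + 1.5951 × 5.46% = 13.93%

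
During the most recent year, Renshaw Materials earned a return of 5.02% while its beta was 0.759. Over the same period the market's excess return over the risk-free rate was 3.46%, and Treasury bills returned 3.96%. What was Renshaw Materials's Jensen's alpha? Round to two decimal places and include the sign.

CAPM benchmark = R_f + β(R_m − R_f) = 3.96% + 0.759 × 3.46% = 6.58614%
α = actual − benchmark = 5.02% − 6.58614% = -1.57%

-1.57%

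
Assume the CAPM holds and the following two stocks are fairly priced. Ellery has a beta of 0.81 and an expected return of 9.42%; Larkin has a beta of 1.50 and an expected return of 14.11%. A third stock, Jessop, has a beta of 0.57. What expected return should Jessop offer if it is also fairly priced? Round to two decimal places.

7.79%

MRP (SML slope) = (14.11% − 9.42%) / (1.50 − 0.81) = 4.69% / 0.69 = 6.7971%
R_f (intercept) = 9.42% − 0.81 × 6.7971% = 3.9143%
E(R_Jessop) = R_f + β × MRP = 3.9143% + 0.57 × 6.7971% = 7.79%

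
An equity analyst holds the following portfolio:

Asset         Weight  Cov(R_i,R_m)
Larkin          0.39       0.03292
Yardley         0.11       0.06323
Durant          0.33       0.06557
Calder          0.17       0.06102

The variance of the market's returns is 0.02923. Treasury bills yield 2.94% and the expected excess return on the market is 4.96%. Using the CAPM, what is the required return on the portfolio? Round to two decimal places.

β_Larkin = 0.03292 / 0.02923 = 1.1262
β_Yardley = 0.06323 / 0.02923 = 2.1632
β_Durant = 0.06557 / 0.02923 = 2.2432
β_Calder = 0.06102 / 0.02923 = 2.0876
β_P = Σ w_i β_i = 0.39×1.1262 + 0.11×2.1632 + 0.33×2.2432 + 0.17×2.0876 = 1.7723
E(R_P) = R_f + β_P × MRP = 2.94% + 1.7723 × 4.96% = 11.73%

11.73%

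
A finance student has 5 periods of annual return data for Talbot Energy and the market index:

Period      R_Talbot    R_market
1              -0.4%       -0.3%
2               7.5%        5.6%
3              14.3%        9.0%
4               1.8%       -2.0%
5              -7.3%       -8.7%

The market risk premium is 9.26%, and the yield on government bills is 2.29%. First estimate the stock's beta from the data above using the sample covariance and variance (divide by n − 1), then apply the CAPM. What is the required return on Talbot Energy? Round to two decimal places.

13.00%

Mean R_i = (-0.4 + 7.5 + 14.3 + 1.8 − 7.3) / 5 = 3.1800%
Mean R_m = (-0.3 + 5.6 + 9.0 − 2.0 − 8.7) / 5 = 0.7200%
Σ(R_i − R̄_i)(R_m − R̄_m) = 219.2820  ⇒  Cov = 219.2820 / 4 = 54.8205
Σ(R_m − R̄_m)² = 189.5480  ⇒  Var(R_m) = 189.5480 / 4 = 47.3870
β = Cov / Var(R_m) = 54.8205 / 47.3870 = 1.1569
E(R) = R_f + β × MRP = 2.29% + 1.1569 × 9.26% = 13.00%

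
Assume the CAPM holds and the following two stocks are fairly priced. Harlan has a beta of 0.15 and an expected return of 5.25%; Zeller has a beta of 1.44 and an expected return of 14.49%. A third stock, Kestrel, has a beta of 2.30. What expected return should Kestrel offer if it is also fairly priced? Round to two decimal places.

20.65%

MRP (SML slope) = (14.49% − 5.25%) / (1.44 − 0.15) = 9.24% / 1.29 = 7.1628%
R_f (intercept) = 5.25% − 0.15 × 7.1628% = 4.1756%
E(R_Kestrel) = R_f + β × MRP = 4.1756% + 2.30 × 7.1628% = 20.65%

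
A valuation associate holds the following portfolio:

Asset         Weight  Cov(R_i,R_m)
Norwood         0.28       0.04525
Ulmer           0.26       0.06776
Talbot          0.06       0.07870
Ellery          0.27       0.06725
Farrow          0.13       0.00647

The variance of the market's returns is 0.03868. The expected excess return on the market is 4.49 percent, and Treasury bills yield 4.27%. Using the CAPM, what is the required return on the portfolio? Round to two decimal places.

10.54%

β_Norwood = 0.04525 / 0.03868 = 1.1699
β_Ulmer = 0.06776 / 0.03868 = 1.7518
β_Talbot = 0.07870 / 0.03868 = 2.0346
β_Ellery = 0.06725 / 0.03868 = 1.7386
β_Farrow = 0.00647 / 0.03868 = 0.1673
β_P = Σ w_i β_i = 0.28×1.1699 + 0.26×1.7518 + 0.06×2.0346 + 0.27×1.7386 + 0.13×0.1673 = 1.3963
E(R_P) = R_f + β_P × MRP = 4.27% + 1.3963 × 4.49% = 10.54%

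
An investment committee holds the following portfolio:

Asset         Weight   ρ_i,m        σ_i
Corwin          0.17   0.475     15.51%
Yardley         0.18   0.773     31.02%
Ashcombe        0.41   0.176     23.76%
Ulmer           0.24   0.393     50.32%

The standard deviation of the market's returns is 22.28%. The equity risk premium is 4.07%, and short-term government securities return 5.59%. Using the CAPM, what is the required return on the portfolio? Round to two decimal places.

7.79%

β_Corwin = 0.475 × 15.51% / 22.28% = 0.3307
β_Yardley = 0.773 × 31.02% / 22.28% = 1.0762
β_Ashcombe = 0.176 × 23.76% / 22.28% = 0.1877
β_Ulmer = 0.393 × 50.32% / 22.28% = 0.8876
β_P = Σ w_i β_i = 0.17×0.3307 + 0.18×1.0762 + 0.41×0.1877 + 0.24×0.8876 = 0.5399
E(R_P) = R_f + β_P × MRP = 5.59% + 0.5399 × 4.07% = 7.79%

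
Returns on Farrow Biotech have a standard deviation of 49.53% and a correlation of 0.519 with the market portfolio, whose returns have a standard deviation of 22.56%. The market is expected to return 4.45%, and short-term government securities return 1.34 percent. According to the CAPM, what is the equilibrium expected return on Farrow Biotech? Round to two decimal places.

4.88%

β = ρ × σ_i / σ_m = 0.519 × 49.53% / 22.56% = 1.1395
MRP = 4.45% − 1.34% = 3.11%
E(R) = 1.34% + 1.1395 × 3.11% = 4.88%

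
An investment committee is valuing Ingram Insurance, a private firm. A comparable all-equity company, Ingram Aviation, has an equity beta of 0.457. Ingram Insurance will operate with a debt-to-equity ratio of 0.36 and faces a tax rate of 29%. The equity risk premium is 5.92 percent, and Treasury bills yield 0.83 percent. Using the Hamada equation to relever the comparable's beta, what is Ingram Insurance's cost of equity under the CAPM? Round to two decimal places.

4.23%

β_L = β_U × [1 + (1 − t)(D/E)] = 0.457 × [1 + (1 − 0.29) × 0.36]
    = 0.457 × [1 + 0.71 × 0.36] = 0.457 × 1.2556 = 0.5738
E(R) = R_f + β_L × MRP = 0.83% + 0.5738 × 5.92% = 4.23%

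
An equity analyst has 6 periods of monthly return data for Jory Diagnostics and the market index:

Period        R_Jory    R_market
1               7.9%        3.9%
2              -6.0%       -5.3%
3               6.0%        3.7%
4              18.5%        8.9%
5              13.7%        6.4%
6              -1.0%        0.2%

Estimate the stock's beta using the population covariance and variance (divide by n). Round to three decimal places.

Mean R_i = (7.9 − 6.0 + 6.0 + 18.5 + 13.7 − 1.0) / 6 = 6.5167%
Mean R_m = (3.9 − 5.3 + 3.7 + 8.9 + 6.4 + 0.2) / 6 = 2.9667%
Σ(R_i − R̄_i)(R_m − R̄_m) = 220.9433  ⇒  Cov = 220.9433 / 6 = 36.8239
Σ(R_m − R̄_m)² = 124.3933  ⇒  Var(R_m) = 124.3933 / 6 = 20.7322
β = Cov / Var(R_m) = 36.8239 / 20.7322 = 1.7762

1.776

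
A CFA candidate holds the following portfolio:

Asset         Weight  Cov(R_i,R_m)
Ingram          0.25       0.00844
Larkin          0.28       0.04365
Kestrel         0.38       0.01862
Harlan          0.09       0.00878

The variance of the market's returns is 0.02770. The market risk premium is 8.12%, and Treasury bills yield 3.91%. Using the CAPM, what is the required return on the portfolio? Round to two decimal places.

10.42%

β_Ingram = 0.00844 / 0.02770 = 0.3047
β_Larkin = 0.04365 / 0.02770 = 1.5758
β_Kestrel = 0.01862 / 0.02770 = 0.6722
β_Harlan = 0.00878 / 0.02770 = 0.3170
β_P = Σ w_i β_i = 0.25×0.3047 + 0.28×1.5758 + 0.38×0.6722 + 0.09×0.3170 = 0.8014
E(R_P) = R_f + β_P × MRP = 3.91% + 0.8014 × 8.12% = 10.42%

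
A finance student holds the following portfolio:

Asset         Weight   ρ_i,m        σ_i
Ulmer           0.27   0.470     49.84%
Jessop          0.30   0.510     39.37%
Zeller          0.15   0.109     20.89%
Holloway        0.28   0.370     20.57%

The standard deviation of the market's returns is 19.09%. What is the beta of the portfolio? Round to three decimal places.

0.776

β_Ulmer = 0.470 × 49.84% / 19.09% = 1.2271
β_Jessop = 0.510 × 39.37% / 19.09% = 1.0518
β_Zeller = 0.109 × 20.89% / 19.09% = 0.1193
β_Holloway = 0.370 × 20.57% / 19.09% = 0.3987
β_P = Σ w_i β_i = 0.27×1.2271 + 0.30×1.0518 + 0.15×0.1193 + 0.28×0.3987 = 0.7764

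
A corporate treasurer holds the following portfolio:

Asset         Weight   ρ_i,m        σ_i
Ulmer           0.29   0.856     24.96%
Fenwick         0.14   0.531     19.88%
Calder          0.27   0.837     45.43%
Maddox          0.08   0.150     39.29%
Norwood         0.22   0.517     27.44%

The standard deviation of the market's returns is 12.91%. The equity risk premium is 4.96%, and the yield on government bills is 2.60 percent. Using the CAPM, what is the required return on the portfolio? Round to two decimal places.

10.87%

β_Ulmer = 0.856 × 24.96% / 12.91% = 1.6550
β_Fenwick = 0.531 × 19.88% / 12.91% = 0.8177
β_Calder = 0.837 × 45.43% / 12.91% = 2.9454
β_Maddox = 0.150 × 39.29% / 12.91% = 0.4565
β_Norwood = 0.517 × 27.44% / 12.91% = 1.0989
β_P = Σ w_i β_i = 0.29×1.6550 + 0.14×0.8177 + 0.27×2.9454 + 0.08×0.4565 + 0.22×1.0989 = 1.6680
E(R_P) = R_f + β_P × MRP = 2.60% + 1.6680 × 4.96% = 10.87%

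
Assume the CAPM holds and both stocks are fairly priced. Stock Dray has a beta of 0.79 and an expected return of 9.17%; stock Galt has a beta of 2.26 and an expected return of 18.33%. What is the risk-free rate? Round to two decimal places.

4.25%

Both satisfy E(R) = R_f + β·MRP, so the slope of the SML is
MRP = (18.33% − 9.17%) / (2.26 − 0.79) = 9.16% / 1.47 = 6.2313%
R_f = E(R_Dray) − β_Dray·MRP = 9.17% − 0.79 × 6.2313% = 4.2473%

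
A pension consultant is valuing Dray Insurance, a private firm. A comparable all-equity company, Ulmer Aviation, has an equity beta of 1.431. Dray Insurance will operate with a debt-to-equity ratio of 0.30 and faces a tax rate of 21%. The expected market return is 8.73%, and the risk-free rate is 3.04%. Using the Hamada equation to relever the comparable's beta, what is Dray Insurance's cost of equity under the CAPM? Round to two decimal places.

13.11%

β_L = β_U × [1 + (1 − t)(D/E)] = 1.431 × [1 + (1 − 0.21) × 0.30]
    = 1.431 × [1 + 0.79 × 0.30] = 1.431 × 1.2370 = 1.7701
MRP = 8.73% − 3.04% = 5.69%
E(R) = R_f + β_L × MRP = 3.04% + 1.7701 × 5.69% = 13.11%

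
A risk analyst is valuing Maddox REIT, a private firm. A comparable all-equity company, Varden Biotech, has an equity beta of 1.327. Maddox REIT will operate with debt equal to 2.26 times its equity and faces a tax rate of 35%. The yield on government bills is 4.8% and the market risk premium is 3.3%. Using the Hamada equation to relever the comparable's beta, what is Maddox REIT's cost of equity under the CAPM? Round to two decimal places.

15.61%

β_L = β_U × [1 + (1 − t)(D/E)] = 1.327 × [1 + (1 − 0.35) × 2.26]
    = 1.327 × [1 + 0.65 × 2.26] = 1.327 × 2.4690 = 3.2764
E(R) = R_f + β_L × MRP = 4.8% + 3.2764 × 3.3% = 15.61%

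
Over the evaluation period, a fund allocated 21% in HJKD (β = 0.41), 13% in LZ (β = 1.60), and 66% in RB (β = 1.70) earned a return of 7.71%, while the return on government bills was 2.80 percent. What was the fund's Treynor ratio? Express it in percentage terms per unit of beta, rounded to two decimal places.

β_P = 0.21×0.41 + 0.13×1.60 + 0.66×1.70 = 1.4161
Treynor = (R_P − R_f) / β_P = (7.71% − 2.80%) / 1.4161 = 4.91% / 1.4161 = 3.47%

3.47%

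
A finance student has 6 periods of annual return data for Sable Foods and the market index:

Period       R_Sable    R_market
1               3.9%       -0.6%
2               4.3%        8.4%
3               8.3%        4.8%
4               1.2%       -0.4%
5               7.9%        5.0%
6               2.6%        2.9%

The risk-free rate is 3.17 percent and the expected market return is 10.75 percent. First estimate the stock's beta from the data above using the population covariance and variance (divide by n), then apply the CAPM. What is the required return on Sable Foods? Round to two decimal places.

Mean R_i = (3.9 + 4.3 + 8.3 + 1.2 + 7.9 + 2.6) / 6 = 4.7000%
Mean R_m = (-0.6 + 8.4 + 4.8 − 0.4 + 5.0 + 2.9) / 6 = 3.3500%
Σ(R_i − R̄_i)(R_m − R̄_m) = 25.7100  ⇒  Cov = 25.7100 / 6 = 4.2850
Σ(R_m − R̄_m)² = 60.1950  ⇒  Var(R_m) = 60.1950 / 6 = 10.0325
β = Cov / Var(R_m) = 4.2850 / 10.0325 = 0.4271
MRP = 10.75% − 3.17% = 7.58%
E(R) = R_f + β × MRP = 3.17% + 0.4271 × 7.58% = 6.41%

6.41%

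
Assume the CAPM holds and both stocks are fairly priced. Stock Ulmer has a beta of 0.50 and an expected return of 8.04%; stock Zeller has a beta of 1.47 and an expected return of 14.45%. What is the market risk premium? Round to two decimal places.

6.61%

Both satisfy E(R) = R_f + β·MRP, so the slope of the SML is
MRP = (14.45% − 8.04%) / (1.47 − 0.50) = 6.41% / 0.97 = 6.6082%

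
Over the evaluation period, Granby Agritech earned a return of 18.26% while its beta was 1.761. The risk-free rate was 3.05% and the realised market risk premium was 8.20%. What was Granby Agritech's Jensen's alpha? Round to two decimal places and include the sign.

+0.77%

CAPM benchmark = R_f + β(R_m − R_f) = 3.05% + 1.761 × 8.20% = 17.49020%
α = actual − benchmark = 18.26% − 17.49020% = +0.77%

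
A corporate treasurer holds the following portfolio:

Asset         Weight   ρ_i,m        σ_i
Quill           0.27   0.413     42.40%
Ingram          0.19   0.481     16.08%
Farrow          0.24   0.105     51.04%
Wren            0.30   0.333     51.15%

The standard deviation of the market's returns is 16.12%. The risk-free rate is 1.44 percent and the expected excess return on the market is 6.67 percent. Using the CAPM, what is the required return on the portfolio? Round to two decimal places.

β_Quill = 0.413 × 42.40% / 16.12% = 1.0863
β_Ingram = 0.481 × 16.08% / 16.12% = 0.4798
β_Farrow = 0.105 × 51.04% / 16.12% = 0.3325
β_Wren = 0.333 × 51.15% / 16.12% = 1.0566
β_P = Σ w_i β_i = 0.27×1.0863 + 0.19×0.4798 + 0.24×0.3325 + 0.30×1.0566 = 0.7812
E(R_P) = R_f + β_P × MRP = 1.44% + 0.7812 × 6.67% = 6.65%

6.65%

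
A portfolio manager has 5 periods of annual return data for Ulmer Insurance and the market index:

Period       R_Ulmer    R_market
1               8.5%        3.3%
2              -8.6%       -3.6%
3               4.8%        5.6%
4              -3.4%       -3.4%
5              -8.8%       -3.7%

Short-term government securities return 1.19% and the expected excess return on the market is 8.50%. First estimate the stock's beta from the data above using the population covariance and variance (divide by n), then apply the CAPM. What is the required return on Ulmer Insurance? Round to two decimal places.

14.75%

Mean R_i = (8.5 − 8.6 + 4.8 − 3.4 − 8.8) / 5 = -1.5000%
Mean R_m = (3.3 − 3.6 + 5.6 − 3.4 − 3.7) / 5 = -0.3600%
Σ(R_i − R̄_i)(R_m − R̄_m) = 127.3100  ⇒  Cov = 127.3100 / 5 = 25.4620
Σ(R_m − R̄_m)² = 79.8120  ⇒  Var(R_m) = 79.8120 / 5 = 15.9624
β = Cov / Var(R_m) = 25.4620 / 15.9624 = 1.5951
E(R) = R_f + β × MRP = 1.19% + 1.5951 × 8.50% = 14.75%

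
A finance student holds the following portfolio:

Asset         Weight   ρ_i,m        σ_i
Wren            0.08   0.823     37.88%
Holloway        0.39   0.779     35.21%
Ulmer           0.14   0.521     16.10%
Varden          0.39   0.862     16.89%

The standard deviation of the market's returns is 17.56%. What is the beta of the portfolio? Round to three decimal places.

1.141

β_Wren = 0.823 × 37.88% / 17.56% = 1.7754
β_Holloway = 0.779 × 35.21% / 17.56% = 1.5620
β_Ulmer = 0.521 × 16.10% / 17.56% = 0.4777
β_Varden = 0.862 × 16.89% / 17.56% = 0.8291
β_P = Σ w_i β_i = 0.08×1.7754 + 0.39×1.5620 + 0.14×0.4777 + 0.39×0.8291 = 1.1414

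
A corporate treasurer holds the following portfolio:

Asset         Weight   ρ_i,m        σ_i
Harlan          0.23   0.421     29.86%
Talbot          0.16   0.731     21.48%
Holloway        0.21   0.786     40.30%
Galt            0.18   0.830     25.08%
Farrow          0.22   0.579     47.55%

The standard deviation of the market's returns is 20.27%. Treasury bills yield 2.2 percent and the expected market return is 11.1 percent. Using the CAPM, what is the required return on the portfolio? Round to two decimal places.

β_Harlan = 0.421 × 29.86% / 20.27% = 0.6202
β_Talbot = 0.731 × 21.48% / 20.27% = 0.7746
β_Holloway = 0.786 × 40.30% / 20.27% = 1.5627
β_Galt = 0.830 × 25.08% / 20.27% = 1.0270
β_Farrow = 0.579 × 47.55% / 20.27% = 1.3582
β_P = Σ w_i β_i = 0.23×0.6202 + 0.16×0.7746 + 0.21×1.5627 + 0.18×1.0270 + 0.22×1.3582 = 1.0784
MRP = 11.1% − 2.2% = 8.90%
E(R_P) = R_f + β_P × MRP = 2.2% + 1.0784 × 8.9% = 11.80%

11.80%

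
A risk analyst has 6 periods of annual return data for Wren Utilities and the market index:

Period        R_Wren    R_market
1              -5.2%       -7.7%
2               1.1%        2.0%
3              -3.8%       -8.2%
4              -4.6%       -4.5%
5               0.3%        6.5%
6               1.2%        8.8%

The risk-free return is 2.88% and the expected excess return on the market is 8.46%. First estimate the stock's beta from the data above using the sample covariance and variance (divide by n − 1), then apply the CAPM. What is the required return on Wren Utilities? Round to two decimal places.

Mean R_i = (-5.2 + 1.1 − 3.8 − 4.6 + 0.3 + 1.2) / 6 = -1.8333%
Mean R_m = (-7.7 + 2.0 − 8.2 − 4.5 + 6.5 + 8.8) / 6 = -0.5167%
Σ(R_i − R̄_i)(R_m − R̄_m) = 100.9267  ⇒  Cov = 100.9267 / 5 = 20.1853
Σ(R_m − R̄_m)² = 268.8683  ⇒  Var(R_m) = 268.8683 / 5 = 53.7737
β = Cov / Var(R_m) = 20.1853 / 53.7737 = 0.3754
E(R) = R_f + β × MRP = 2.88% + 0.3754 × 8.46% = 6.06%

6.06%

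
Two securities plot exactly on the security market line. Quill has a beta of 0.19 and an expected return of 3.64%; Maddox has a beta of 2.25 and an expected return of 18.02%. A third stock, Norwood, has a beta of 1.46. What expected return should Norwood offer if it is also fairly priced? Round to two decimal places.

MRP (SML slope) = (18.02% − 3.64%) / (2.25 − 0.19) = 14.38% / 2.06 = 6.9806%
R_f (intercept) = 3.64% − 0.19 × 6.9806% = 2.3137%
E(R_Norwood) = R_f + β × MRP = 2.3137% + 1.46 × 6.9806% = 12.51%

12.51%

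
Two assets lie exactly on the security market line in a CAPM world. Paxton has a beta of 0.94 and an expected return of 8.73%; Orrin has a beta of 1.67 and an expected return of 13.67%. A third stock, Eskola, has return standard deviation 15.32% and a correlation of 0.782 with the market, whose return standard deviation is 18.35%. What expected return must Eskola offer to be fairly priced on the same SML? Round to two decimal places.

MRP = (13.67% − 8.73%) / (1.67 − 0.94) = 6.7671%
R_f = 8.73% − 0.94 × 6.7671% = 2.3689%
β_Eskola = ρ·σ_i/σ_m = 0.782 × 15.32 / 18.35 = 0.6529
E(R_Eskola) = R_f + β × MRP = 2.3689% + 0.6529 × 6.7671% = 6.79%

6.79%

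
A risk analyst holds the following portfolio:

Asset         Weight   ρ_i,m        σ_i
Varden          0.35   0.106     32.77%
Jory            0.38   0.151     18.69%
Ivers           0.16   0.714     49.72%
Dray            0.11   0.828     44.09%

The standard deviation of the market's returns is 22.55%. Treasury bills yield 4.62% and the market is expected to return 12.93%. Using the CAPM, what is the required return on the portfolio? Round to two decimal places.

β_Varden = 0.106 × 32.77% / 22.55% = 0.1540
β_Jory = 0.151 × 18.69% / 22.55% = 0.1252
β_Ivers = 0.714 × 49.72% / 22.55% = 1.5743
β_Dray = 0.828 × 44.09% / 22.55% = 1.6189
β_P = Σ w_i β_i = 0.35×0.1540 + 0.38×0.1252 + 0.16×1.5743 + 0.11×1.6189 = 0.5314
MRP = 12.93% − 4.62% = 8.31%
E(R_P) = R_f + β_P × MRP = 4.62% + 0.5314 × 8.31% = 9.04%

9.04%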